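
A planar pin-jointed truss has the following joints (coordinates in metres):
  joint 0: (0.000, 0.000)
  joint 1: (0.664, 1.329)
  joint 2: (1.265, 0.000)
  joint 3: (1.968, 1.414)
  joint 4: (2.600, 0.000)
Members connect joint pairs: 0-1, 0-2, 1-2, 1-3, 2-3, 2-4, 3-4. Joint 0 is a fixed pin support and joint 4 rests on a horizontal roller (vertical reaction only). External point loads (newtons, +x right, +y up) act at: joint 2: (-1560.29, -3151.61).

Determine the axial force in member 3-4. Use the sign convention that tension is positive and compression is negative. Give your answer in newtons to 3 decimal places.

N=5 nodes, M=7 members, R=3 reactions → 2N=10, M+R=10
member 0 (0-1): L=1.4856, (cx,cy)=(0.4469,0.8946)
member 1 (0-2): L=1.2650, (cx,cy)=(1.0000,0.0000)
member 2 (1-2): L=1.4586, (cx,cy)=(0.4120,-0.9112)
member 3 (1-3): L=1.3068, (cx,cy)=(0.9979,0.0650)
member 4 (2-3): L=1.5791, (cx,cy)=(0.4452,0.8954)
member 5 (2-4): L=1.3350, (cx,cy)=(1.0000,0.0000)
member 6 (3-4): L=1.5488, (cx,cy)=(0.4081,-0.9130)
solve A·x = −loads:
  F[0-1] = -1808.9645 N (compression)
  F[0-2] = -751.7836 N (compression)
  F[1-2] = +1668.9683 N (tension)
  F[1-3] = -1499.3733 N (compression)
  F[2-3] = +1821.3517 N (tension)
  F[2-4] = +685.3577 N (tension)
  F[3-4] = -1679.5737 N (compression)
  Rx@0 = +1560.2900 N
  Ry@0 = +1618.2305 N
  Ry@4 = +1533.3795 N

-1679.574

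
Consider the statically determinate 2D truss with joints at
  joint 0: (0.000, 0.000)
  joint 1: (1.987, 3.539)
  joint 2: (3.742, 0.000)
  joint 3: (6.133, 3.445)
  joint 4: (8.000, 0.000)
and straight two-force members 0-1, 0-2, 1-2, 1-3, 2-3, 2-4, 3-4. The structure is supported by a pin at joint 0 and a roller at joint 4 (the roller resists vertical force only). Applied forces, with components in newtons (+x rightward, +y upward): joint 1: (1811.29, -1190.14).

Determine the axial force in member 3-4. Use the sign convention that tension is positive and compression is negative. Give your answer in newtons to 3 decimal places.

N=5 nodes, M=7 members, R=3 reactions → 2N=10, M+R=10
member 0 (0-1): L=4.0587, (cx,cy)=(0.4896,0.8720)
member 1 (0-2): L=3.7420, (cx,cy)=(1.0000,0.0000)
member 2 (1-2): L=3.9503, (cx,cy)=(0.4443,-0.8959)
member 3 (1-3): L=4.1471, (cx,cy)=(0.9997,-0.0227)
member 4 (2-3): L=4.1934, (cx,cy)=(0.5702,0.8215)
member 5 (2-4): L=4.2580, (cx,cy)=(1.0000,0.0000)
member 6 (3-4): L=3.9184, (cx,cy)=(0.4765,-0.8792)
solve A·x = −loads:
  F[0-1] = -106.9650 N (compression)
  F[0-2] = +1863.6569 N (tension)
  F[1-2] = -1190.5572 N (compression)
  F[1-3] = -1335.0656 N (compression)
  F[2-3] = +1298.3328 N (tension)
  F[2-4] = +594.4433 N (tension)
  F[3-4] = -1247.5927 N (compression)
  Rx@0 = -1811.2900 N
  Ry@0 = +93.2696 N
  Ry@4 = +1096.8704 N

-1247.593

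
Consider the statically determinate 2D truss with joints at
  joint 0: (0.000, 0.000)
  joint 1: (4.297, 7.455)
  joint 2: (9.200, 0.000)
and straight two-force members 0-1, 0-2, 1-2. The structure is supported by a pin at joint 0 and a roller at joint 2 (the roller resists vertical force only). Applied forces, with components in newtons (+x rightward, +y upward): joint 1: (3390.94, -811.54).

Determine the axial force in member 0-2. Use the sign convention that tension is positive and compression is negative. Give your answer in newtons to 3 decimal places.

2056.438

N=3 nodes, M=3 members, R=3 reactions → 2N=6, M+R=6
member 0 (0-1): L=8.6047, (cx,cy)=(0.4994,0.8664)
member 1 (0-2): L=9.2000, (cx,cy)=(1.0000,0.0000)
member 2 (1-2): L=8.9228, (cx,cy)=(0.5495,-0.8355)
solve A·x = −loads:
  F[0-1] = +2672.3336 N (tension)
  F[0-2] = +2056.4381 N (tension)
  F[1-2] = -3742.4422 N (compression)
  Rx@0 = -3390.9400 N
  Ry@0 = -2315.2692 N
  Ry@2 = +3126.8092 N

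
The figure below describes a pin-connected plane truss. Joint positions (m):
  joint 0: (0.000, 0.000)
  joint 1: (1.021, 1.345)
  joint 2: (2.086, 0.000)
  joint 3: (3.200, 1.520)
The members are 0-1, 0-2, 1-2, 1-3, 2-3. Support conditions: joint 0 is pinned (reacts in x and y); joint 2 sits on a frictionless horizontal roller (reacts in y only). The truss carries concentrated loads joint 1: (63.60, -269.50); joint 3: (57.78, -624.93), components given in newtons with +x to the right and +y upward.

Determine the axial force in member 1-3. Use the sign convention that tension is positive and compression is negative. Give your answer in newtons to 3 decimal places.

N=4 nodes, M=5 members, R=3 reactions → 2N=8, M+R=8
member 0 (0-1): L=1.6886, (cx,cy)=(0.6046,0.7965)
member 1 (0-2): L=2.0860, (cx,cy)=(1.0000,0.0000)
member 2 (1-2): L=1.7156, (cx,cy)=(0.6208,-0.7840)
member 3 (1-3): L=2.1860, (cx,cy)=(0.9968,0.0801)
member 4 (2-3): L=1.8845, (cx,cy)=(0.5911,0.8066)
solve A·x = −loads:
  F[0-1] = +350.5984 N (tension)
  F[0-2] = -90.6033 N (compression)
  F[1-2] = -643.8100 N (compression)
  F[1-3] = +549.8107 N (tension)
  F[2-3] = -829.3659 N (compression)
  Rx@0 = -121.3800 N
  Ry@0 = -279.2532 N
  Ry@2 = +1173.6832 N

549.811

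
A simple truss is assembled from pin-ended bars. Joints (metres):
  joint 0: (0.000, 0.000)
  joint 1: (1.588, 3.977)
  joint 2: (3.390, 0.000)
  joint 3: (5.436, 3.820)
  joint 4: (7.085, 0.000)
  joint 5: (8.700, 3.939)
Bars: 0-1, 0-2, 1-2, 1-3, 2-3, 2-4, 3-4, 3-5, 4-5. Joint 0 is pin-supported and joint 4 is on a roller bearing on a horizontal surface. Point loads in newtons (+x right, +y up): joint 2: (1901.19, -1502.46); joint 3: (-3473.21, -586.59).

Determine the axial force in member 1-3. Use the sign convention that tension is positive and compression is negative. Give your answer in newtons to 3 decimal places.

N=6 nodes, M=9 members, R=3 reactions → 2N=12, M+R=12
member 0 (0-1): L=4.2823, (cx,cy)=(0.3708,0.9287)
member 1 (0-2): L=3.3900, (cx,cy)=(1.0000,0.0000)
member 2 (1-2): L=4.3662, (cx,cy)=(0.4127,-0.9109)
member 3 (1-3): L=3.8512, (cx,cy)=(0.9992,-0.0408)
member 4 (2-3): L=4.3334, (cx,cy)=(0.4721,0.8815)
member 5 (2-4): L=3.6950, (cx,cy)=(1.0000,0.0000)
member 6 (3-4): L=4.1607, (cx,cy)=(0.3963,-0.9181)
member 7 (3-5): L=3.2662, (cx,cy)=(0.9993,0.0364)
member 8 (4-5): L=4.2572, (cx,cy)=(0.3794,0.9253)
solve A·x = −loads:
  F[0-1] = -3007.1397 N (compression)
  F[0-2] = -456.8916 N (compression)
  F[1-2] = +3174.6841 N (tension)
  F[1-3] = -2427.3878 N (compression)
  F[2-3] = -1575.9494 N (compression)
  F[2-4] = -303.7642 N (compression)
  F[3-4] = +766.4512 N (tension)
  F[3-5] = +0.0000 N (tension)
  F[4-5] = -0.0000 N (compression)
  Rx@0 = +1572.0200 N
  Ry@0 = +2792.7366 N
  Ry@4 = -703.6866 N

-2427.388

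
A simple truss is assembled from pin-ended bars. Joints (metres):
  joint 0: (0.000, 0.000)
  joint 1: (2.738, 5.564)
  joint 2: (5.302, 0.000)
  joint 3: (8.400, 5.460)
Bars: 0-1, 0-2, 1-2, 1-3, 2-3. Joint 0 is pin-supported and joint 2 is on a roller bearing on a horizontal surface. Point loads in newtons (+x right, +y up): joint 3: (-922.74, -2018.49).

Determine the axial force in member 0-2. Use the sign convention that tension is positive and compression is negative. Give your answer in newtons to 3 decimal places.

N=4 nodes, M=5 members, R=3 reactions → 2N=8, M+R=8
member 0 (0-1): L=6.2012, (cx,cy)=(0.4415,0.8972)
member 1 (0-2): L=5.3020, (cx,cy)=(1.0000,0.0000)
member 2 (1-2): L=6.1264, (cx,cy)=(0.4185,-0.9082)
member 3 (1-3): L=5.6630, (cx,cy)=(0.9998,-0.0184)
member 4 (2-3): L=6.2777, (cx,cy)=(0.4935,0.8697)
solve A·x = −loads:
  F[0-1] = +255.4276 N (tension)
  F[0-2] = -1035.5185 N (compression)
  F[1-2] = -256.7996 N (compression)
  F[1-3] = +220.2914 N (tension)
  F[2-3] = -2316.1222 N (compression)
  Rx@0 = +922.7400 N
  Ry@0 = -229.1817 N
  Ry@2 = +2247.6717 N

-1035.519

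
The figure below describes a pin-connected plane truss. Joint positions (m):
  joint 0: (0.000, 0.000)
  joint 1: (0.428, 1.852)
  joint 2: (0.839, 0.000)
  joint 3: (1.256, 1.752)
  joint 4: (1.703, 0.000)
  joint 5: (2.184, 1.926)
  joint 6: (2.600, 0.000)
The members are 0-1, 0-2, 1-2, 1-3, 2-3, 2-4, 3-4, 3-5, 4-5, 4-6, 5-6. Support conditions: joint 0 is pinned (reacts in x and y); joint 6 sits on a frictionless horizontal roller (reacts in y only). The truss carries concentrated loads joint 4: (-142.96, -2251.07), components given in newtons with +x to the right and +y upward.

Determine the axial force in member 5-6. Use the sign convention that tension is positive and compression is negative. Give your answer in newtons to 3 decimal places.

N=7 nodes, M=11 members, R=3 reactions → 2N=14, M+R=14
member 0 (0-1): L=1.9008, (cx,cy)=(0.2252,0.9743)
member 1 (0-2): L=0.8390, (cx,cy)=(1.0000,0.0000)
member 2 (1-2): L=1.8971, (cx,cy)=(0.2167,-0.9762)
member 3 (1-3): L=0.8340, (cx,cy)=(0.9928,-0.1199)
member 4 (2-3): L=1.8009, (cx,cy)=(0.2315,0.9728)
member 5 (2-4): L=0.8640, (cx,cy)=(1.0000,0.0000)
member 6 (3-4): L=1.8081, (cx,cy)=(0.2472,-0.9690)
member 7 (3-5): L=0.9442, (cx,cy)=(0.9829,0.1843)
member 8 (4-5): L=1.9852, (cx,cy)=(0.2423,0.9702)
member 9 (4-6): L=0.8970, (cx,cy)=(1.0000,0.0000)
member 10 (5-6): L=1.9704, (cx,cy)=(0.2111,-0.9775)
solve A·x = −loads:
  F[0-1] = -797.0882 N (compression)
  F[0-2] = +36.5179 N (tension)
  F[1-2] = +840.2370 N (tension)
  F[1-3] = -364.1434 N (compression)
  F[2-3] = -843.1951 N (compression)
  F[2-4] = +413.7944 N (tension)
  F[3-4] = +662.0889 N (tension)
  F[3-5] = -732.9889 N (compression)
  F[4-5] = +1658.9666 N (tension)
  F[4-6] = +318.4691 N (tension)
  F[5-6] = -1508.4522 N (compression)
  Rx@0 = +142.9600 N
  Ry@0 = +776.6192 N
  Ry@6 = +1474.4508 N

-1508.452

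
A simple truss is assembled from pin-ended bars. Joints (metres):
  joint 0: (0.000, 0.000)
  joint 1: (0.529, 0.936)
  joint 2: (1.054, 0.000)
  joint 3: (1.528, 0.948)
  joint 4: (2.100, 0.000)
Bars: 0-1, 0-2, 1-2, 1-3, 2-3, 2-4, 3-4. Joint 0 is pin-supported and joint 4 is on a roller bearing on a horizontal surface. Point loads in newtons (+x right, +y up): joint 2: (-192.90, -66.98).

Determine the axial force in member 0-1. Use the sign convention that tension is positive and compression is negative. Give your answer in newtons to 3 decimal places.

N=5 nodes, M=7 members, R=3 reactions → 2N=10, M+R=10
member 0 (0-1): L=1.0751, (cx,cy)=(0.4920,0.8706)
member 1 (0-2): L=1.0540, (cx,cy)=(1.0000,0.0000)
member 2 (1-2): L=1.0732, (cx,cy)=(0.4892,-0.8722)
member 3 (1-3): L=0.9991, (cx,cy)=(0.9999,0.0120)
member 4 (2-3): L=1.0599, (cx,cy)=(0.4472,0.8944)
member 5 (2-4): L=1.0460, (cx,cy)=(1.0000,0.0000)
member 6 (3-4): L=1.1072, (cx,cy)=(0.5166,-0.8562)
solve A·x = −loads:
  F[0-1] = -38.3221 N (compression)
  F[0-2] = -174.0445 N (compression)
  F[1-2] = +37.7382 N (tension)
  F[1-3] = -37.3196 N (compression)
  F[2-3] = +38.0868 N (tension)
  F[2-4] = +20.2840 N (tension)
  F[3-4] = -39.2630 N (compression)
  Rx@0 = +192.9000 N
  Ry@0 = +33.3624 N
  Ry@4 = +33.6176 N

-38.322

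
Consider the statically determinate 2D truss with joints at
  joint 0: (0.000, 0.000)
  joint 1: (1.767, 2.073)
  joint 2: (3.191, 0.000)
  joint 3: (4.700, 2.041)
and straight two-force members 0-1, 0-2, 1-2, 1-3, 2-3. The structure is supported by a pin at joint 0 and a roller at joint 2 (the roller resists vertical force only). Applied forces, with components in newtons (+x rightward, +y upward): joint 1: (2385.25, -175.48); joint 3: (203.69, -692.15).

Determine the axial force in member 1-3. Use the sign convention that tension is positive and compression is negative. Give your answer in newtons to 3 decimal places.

709.744

N=4 nodes, M=5 members, R=3 reactions → 2N=8, M+R=8
member 0 (0-1): L=2.7239, (cx,cy)=(0.6487,0.7610)
member 1 (0-2): L=3.1910, (cx,cy)=(1.0000,0.0000)
member 2 (1-2): L=2.5150, (cx,cy)=(0.5662,-0.8243)
member 3 (1-3): L=2.9332, (cx,cy)=(0.9999,-0.0109)
member 4 (2-3): L=2.5383, (cx,cy)=(0.5945,0.8041)
solve A·x = −loads:
  F[0-1] = +2534.4718 N (tension)
  F[0-2] = +944.8211 N (tension)
  F[1-2] = -2562.3665 N (compression)
  F[1-3] = +709.7440 N (tension)
  F[2-3] = -851.1526 N (compression)
  Rx@0 = -2588.9400 N
  Ry@0 = -1928.8390 N
  Ry@2 = +2796.4690 N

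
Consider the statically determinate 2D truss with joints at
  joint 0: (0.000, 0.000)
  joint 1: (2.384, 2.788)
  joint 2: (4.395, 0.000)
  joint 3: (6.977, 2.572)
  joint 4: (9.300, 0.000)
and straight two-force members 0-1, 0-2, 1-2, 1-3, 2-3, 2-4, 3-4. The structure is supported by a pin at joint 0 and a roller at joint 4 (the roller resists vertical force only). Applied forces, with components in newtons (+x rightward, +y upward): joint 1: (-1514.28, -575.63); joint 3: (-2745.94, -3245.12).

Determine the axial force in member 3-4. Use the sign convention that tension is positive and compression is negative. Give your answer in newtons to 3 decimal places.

-1844.352

N=5 nodes, M=7 members, R=3 reactions → 2N=10, M+R=10
member 0 (0-1): L=3.6683, (cx,cy)=(0.6499,0.7600)
member 1 (0-2): L=4.3950, (cx,cy)=(1.0000,0.0000)
member 2 (1-2): L=3.4376, (cx,cy)=(0.5850,-0.8110)
member 3 (1-3): L=4.5981, (cx,cy)=(0.9989,-0.0470)
member 4 (2-3): L=3.6444, (cx,cy)=(0.7085,0.7057)
member 5 (2-4): L=4.9050, (cx,cy)=(1.0000,0.0000)
member 6 (3-4): L=3.4658, (cx,cy)=(0.6703,-0.7421)
solve A·x = −loads:
  F[0-1] = -3226.2405 N (compression)
  F[0-2] = -2163.5092 N (compression)
  F[1-2] = +2429.7855 N (tension)
  F[1-3] = -2006.0746 N (compression)
  F[2-3] = -2792.3198 N (compression)
  F[2-4] = +1236.2154 N (tension)
  F[3-4] = -1844.3519 N (compression)
  Rx@0 = +4260.2200 N
  Ry@0 = +2452.0259 N
  Ry@4 = +1368.7241 N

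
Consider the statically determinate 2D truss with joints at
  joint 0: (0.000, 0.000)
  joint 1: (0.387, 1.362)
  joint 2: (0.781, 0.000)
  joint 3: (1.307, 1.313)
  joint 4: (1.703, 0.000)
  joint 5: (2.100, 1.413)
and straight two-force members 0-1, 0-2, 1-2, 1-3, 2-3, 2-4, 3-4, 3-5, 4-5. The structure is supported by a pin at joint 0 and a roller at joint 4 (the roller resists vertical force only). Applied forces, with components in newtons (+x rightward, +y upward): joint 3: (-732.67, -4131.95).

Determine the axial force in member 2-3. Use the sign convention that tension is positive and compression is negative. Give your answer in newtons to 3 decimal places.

N=6 nodes, M=9 members, R=3 reactions → 2N=12, M+R=12
member 0 (0-1): L=1.4159, (cx,cy)=(0.2733,0.9619)
member 1 (0-2): L=0.7810, (cx,cy)=(1.0000,0.0000)
member 2 (1-2): L=1.4178, (cx,cy)=(0.2779,-0.9606)
member 3 (1-3): L=0.9213, (cx,cy)=(0.9986,-0.0532)
member 4 (2-3): L=1.4144, (cx,cy)=(0.3719,0.9283)
member 5 (2-4): L=0.9220, (cx,cy)=(1.0000,0.0000)
member 6 (3-4): L=1.3714, (cx,cy)=(0.2888,-0.9574)
member 7 (3-5): L=0.7993, (cx,cy)=(0.9921,0.1251)
member 8 (4-5): L=1.4677, (cx,cy)=(0.2705,0.9627)
solve A·x = −loads:
  F[0-1] = -1586.0825 N (compression)
  F[0-2] = -299.1593 N (compression)
  F[1-2] = +1637.5091 N (tension)
  F[1-3] = -889.8122 N (compression)
  F[2-3] = -1694.5439 N (compression)
  F[2-4] = +786.0468 N (tension)
  F[3-4] = -2722.2174 N (compression)
  F[3-5] = -0.0000 N (compression)
  F[4-5] = -0.0000 N (compression)
  Rx@0 = +732.6700 N
  Ry@0 = +1525.6887 N
  Ry@4 = +2606.2613 N

-1694.544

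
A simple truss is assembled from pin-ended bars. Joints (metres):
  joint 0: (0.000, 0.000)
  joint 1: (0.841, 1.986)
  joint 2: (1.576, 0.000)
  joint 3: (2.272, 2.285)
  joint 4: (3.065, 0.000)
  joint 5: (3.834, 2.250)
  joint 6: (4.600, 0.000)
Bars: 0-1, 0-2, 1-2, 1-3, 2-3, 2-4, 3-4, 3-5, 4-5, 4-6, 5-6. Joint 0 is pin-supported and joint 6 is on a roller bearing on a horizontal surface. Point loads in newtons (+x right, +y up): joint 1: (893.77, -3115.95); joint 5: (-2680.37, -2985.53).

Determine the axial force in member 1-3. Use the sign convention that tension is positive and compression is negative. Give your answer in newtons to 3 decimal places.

-2740.390

N=7 nodes, M=11 members, R=3 reactions → 2N=14, M+R=14
member 0 (0-1): L=2.1567, (cx,cy)=(0.3899,0.9208)
member 1 (0-2): L=1.5760, (cx,cy)=(1.0000,0.0000)
member 2 (1-2): L=2.1176, (cx,cy)=(0.3471,-0.9378)
member 3 (1-3): L=1.4619, (cx,cy)=(0.9789,0.2045)
member 4 (2-3): L=2.3886, (cx,cy)=(0.2914,0.9566)
member 5 (2-4): L=1.4890, (cx,cy)=(1.0000,0.0000)
member 6 (3-4): L=2.4187, (cx,cy)=(0.3279,-0.9447)
member 7 (3-5): L=1.5624, (cx,cy)=(0.9997,-0.0224)
member 8 (4-5): L=2.3778, (cx,cy)=(0.3234,0.9463)
member 9 (4-6): L=1.5350, (cx,cy)=(1.0000,0.0000)
member 10 (5-6): L=2.3768, (cx,cy)=(0.3223,-0.9466)
solve A·x = −loads:
  F[0-1] = -4309.7684 N (compression)
  F[0-2] = -106.0382 N (compression)
  F[1-2] = +311.5344 N (tension)
  F[1-3] = -2740.3901 N (compression)
  F[2-3] = -305.4205 N (compression)
  F[2-4] = +91.0832 N (tension)
  F[3-4] = +975.8640 N (tension)
  F[3-5] = -3092.1789 N (compression)
  F[4-5] = -974.2824 N (compression)
  F[4-6] = +726.1259 N (tension)
  F[5-6] = -2253.0912 N (compression)
  Rx@0 = +1786.6000 N
  Ry@0 = +3968.6038 N
  Ry@6 = +2132.8762 N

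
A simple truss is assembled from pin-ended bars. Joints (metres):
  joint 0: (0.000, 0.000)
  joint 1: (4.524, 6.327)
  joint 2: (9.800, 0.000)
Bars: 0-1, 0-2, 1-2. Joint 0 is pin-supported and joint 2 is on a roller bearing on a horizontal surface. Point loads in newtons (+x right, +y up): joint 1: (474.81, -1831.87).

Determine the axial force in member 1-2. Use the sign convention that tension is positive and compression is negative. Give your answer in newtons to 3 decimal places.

-1500.229

N=3 nodes, M=3 members, R=3 reactions → 2N=6, M+R=6
member 0 (0-1): L=7.7780, (cx,cy)=(0.5816,0.8134)
member 1 (0-2): L=9.8000, (cx,cy)=(1.0000,0.0000)
member 2 (1-2): L=8.2381, (cx,cy)=(0.6404,-0.7680)
solve A·x = −loads:
  F[0-1] = -835.5506 N (compression)
  F[0-2] = +960.7992 N (tension)
  F[1-2] = -1500.2288 N (compression)
  Rx@0 = -474.8100 N
  Ry@0 = +679.6758 N
  Ry@2 = +1152.1942 N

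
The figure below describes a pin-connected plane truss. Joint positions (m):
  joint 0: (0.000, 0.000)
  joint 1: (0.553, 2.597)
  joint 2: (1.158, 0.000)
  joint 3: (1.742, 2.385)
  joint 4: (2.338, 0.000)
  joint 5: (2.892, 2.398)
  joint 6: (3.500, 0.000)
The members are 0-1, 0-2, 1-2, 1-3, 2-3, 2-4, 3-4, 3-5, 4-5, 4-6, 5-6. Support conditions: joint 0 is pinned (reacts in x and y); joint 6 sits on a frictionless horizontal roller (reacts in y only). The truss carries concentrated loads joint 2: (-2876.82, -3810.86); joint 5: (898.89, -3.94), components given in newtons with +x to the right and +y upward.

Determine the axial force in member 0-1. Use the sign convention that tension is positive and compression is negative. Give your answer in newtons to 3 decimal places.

N=7 nodes, M=11 members, R=3 reactions → 2N=14, M+R=14
member 0 (0-1): L=2.6552, (cx,cy)=(0.2083,0.9781)
member 1 (0-2): L=1.1580, (cx,cy)=(1.0000,0.0000)
member 2 (1-2): L=2.6665, (cx,cy)=(0.2269,-0.9739)
member 3 (1-3): L=1.2078, (cx,cy)=(0.9845,-0.1755)
member 4 (2-3): L=2.4555, (cx,cy)=(0.2378,0.9713)
member 5 (2-4): L=1.1800, (cx,cy)=(1.0000,0.0000)
member 6 (3-4): L=2.4583, (cx,cy)=(0.2424,-0.9702)
member 7 (3-5): L=1.1501, (cx,cy)=(0.9999,0.0113)
member 8 (4-5): L=2.4612, (cx,cy)=(0.2251,0.9743)
member 9 (4-6): L=1.1620, (cx,cy)=(1.0000,0.0000)
member 10 (5-6): L=2.4739, (cx,cy)=(0.2458,-0.9693)
solve A·x = −loads:
  F[0-1] = -1978.2049 N (compression)
  F[0-2] = -1565.9320 N (compression)
  F[1-2] = +2151.4258 N (tension)
  F[1-3] = -914.3221 N (compression)
  F[2-3] = +1766.2222 N (tension)
  F[2-4] = +1378.9424 N (tension)
  F[3-4] = -1933.8544 N (compression)
  F[3-5] = -11.2096 N (compression)
  F[4-5] = +1925.5779 N (tension)
  F[4-6] = +476.6573 N (tension)
  F[5-6] = -1939.4597 N (compression)
  Rx@0 = +1977.9300 N
  Ry@0 = +1934.8261 N
  Ry@6 = +1879.9739 N

-1978.205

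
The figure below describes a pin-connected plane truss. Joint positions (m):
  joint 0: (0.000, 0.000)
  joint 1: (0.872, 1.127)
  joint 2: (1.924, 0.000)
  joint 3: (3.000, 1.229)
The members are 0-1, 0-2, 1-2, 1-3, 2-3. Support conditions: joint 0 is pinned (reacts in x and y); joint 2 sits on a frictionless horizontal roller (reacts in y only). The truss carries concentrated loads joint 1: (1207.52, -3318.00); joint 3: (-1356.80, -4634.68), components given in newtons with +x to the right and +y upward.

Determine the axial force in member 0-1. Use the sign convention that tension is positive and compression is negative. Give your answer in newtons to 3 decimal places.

N=4 nodes, M=5 members, R=3 reactions → 2N=8, M+R=8
member 0 (0-1): L=1.4250, (cx,cy)=(0.6119,0.7909)
member 1 (0-2): L=1.9240, (cx,cy)=(1.0000,0.0000)
member 2 (1-2): L=1.5417, (cx,cy)=(0.6824,-0.7310)
member 3 (1-3): L=2.1304, (cx,cy)=(0.9989,0.0479)
member 4 (2-3): L=1.6335, (cx,cy)=(0.6587,0.7524)
solve A·x = −loads:
  F[0-1] = +781.8595 N (tension)
  F[0-2] = -627.7363 N (compression)
  F[1-2] = -5199.9692 N (compression)
  F[1-3] = +2822.4473 N (tension)
  F[2-3] = -6339.5713 N (compression)
  Rx@0 = +149.2800 N
  Ry@0 = -618.3719 N
  Ry@2 = +8571.0519 N

781.859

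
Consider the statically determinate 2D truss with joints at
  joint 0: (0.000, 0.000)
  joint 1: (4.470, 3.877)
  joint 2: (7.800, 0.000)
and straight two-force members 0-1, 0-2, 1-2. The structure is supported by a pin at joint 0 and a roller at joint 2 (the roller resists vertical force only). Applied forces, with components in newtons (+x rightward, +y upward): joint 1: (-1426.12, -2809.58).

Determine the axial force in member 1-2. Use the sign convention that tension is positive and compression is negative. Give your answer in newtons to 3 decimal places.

-1188.055

N=3 nodes, M=3 members, R=3 reactions → 2N=6, M+R=6
member 0 (0-1): L=5.9171, (cx,cy)=(0.7554,0.6552)
member 1 (0-2): L=7.8000, (cx,cy)=(1.0000,0.0000)
member 2 (1-2): L=5.1108, (cx,cy)=(0.6516,-0.7586)
solve A·x = −loads:
  F[0-1] = -2912.5015 N (compression)
  F[0-2] = +774.0946 N (tension)
  F[1-2] = -1188.0552 N (compression)
  Rx@0 = +1426.1200 N
  Ry@0 = +1908.3293 N
  Ry@2 = +901.2507 N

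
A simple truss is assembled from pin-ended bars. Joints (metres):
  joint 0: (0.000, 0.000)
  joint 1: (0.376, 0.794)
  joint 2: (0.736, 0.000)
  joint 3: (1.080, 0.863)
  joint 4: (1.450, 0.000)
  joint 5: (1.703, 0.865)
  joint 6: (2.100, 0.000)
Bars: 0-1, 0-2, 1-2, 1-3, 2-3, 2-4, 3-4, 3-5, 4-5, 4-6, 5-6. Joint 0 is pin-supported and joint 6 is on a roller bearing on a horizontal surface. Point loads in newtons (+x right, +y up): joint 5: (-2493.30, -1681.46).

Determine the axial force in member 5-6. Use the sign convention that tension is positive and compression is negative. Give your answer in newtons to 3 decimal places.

-370.339

N=7 nodes, M=11 members, R=3 reactions → 2N=14, M+R=14
member 0 (0-1): L=0.8785, (cx,cy)=(0.4280,0.9038)
member 1 (0-2): L=0.7360, (cx,cy)=(1.0000,0.0000)
member 2 (1-2): L=0.8718, (cx,cy)=(0.4129,-0.9108)
member 3 (1-3): L=0.7074, (cx,cy)=(0.9952,0.0975)
member 4 (2-3): L=0.9290, (cx,cy)=(0.3703,0.9289)
member 5 (2-4): L=0.7140, (cx,cy)=(1.0000,0.0000)
member 6 (3-4): L=0.9390, (cx,cy)=(0.3940,-0.9191)
member 7 (3-5): L=0.6230, (cx,cy)=(1.0000,0.0032)
member 8 (4-5): L=0.9012, (cx,cy)=(0.2807,0.9598)
member 9 (4-6): L=0.6500, (cx,cy)=(1.0000,0.0000)
member 10 (5-6): L=0.9518, (cx,cy)=(0.4171,-0.9088)
solve A·x = −loads:
  F[0-1] = -1488.0523 N (compression)
  F[0-2] = -1856.4307 N (compression)
  F[1-2] = +1348.2077 N (tension)
  F[1-3] = -1199.3155 N (compression)
  F[2-3] = -1321.8472 N (compression)
  F[2-4] = -810.2543 N (compression)
  F[3-4] = +1455.3897 N (tension)
  F[3-5] = -2256.5504 N (compression)
  F[4-5] = -1393.6759 N (compression)
  F[4-6] = +154.4774 N (tension)
  F[5-6] = -370.3385 N (compression)
  Rx@0 = +2493.3000 N
  Ry@0 = +1344.8782 N
  Ry@6 = +336.5818 N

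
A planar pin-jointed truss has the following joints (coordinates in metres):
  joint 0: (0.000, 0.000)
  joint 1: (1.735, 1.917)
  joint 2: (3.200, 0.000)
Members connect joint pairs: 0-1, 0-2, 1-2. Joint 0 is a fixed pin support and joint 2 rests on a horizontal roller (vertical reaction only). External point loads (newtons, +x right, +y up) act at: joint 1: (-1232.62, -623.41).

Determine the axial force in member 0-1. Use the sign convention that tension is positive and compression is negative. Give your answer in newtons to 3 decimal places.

-1380.882

N=3 nodes, M=3 members, R=3 reactions → 2N=6, M+R=6
member 0 (0-1): L=2.5856, (cx,cy)=(0.6710,0.7414)
member 1 (0-2): L=3.2000, (cx,cy)=(1.0000,0.0000)
member 2 (1-2): L=2.4127, (cx,cy)=(0.6072,-0.7945)
solve A·x = −loads:
  F[0-1] = -1380.8817 N (compression)
  F[0-2] = -306.0003 N (compression)
  F[1-2] = +503.9498 N (tension)
  Rx@0 = +1232.6200 N
  Ry@0 = +1023.8213 N
  Ry@2 = -400.4113 N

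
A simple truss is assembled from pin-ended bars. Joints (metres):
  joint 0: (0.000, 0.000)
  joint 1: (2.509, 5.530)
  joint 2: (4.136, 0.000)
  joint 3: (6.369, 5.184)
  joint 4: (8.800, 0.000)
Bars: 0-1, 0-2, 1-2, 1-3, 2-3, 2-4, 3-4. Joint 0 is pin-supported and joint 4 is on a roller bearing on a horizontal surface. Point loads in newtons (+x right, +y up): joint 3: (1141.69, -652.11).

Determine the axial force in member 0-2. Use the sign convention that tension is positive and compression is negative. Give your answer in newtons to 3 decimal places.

918.278

N=5 nodes, M=7 members, R=3 reactions → 2N=10, M+R=10
member 0 (0-1): L=6.0726, (cx,cy)=(0.4132,0.9107)
member 1 (0-2): L=4.1360, (cx,cy)=(1.0000,0.0000)
member 2 (1-2): L=5.7644, (cx,cy)=(0.2823,-0.9593)
member 3 (1-3): L=3.8755, (cx,cy)=(0.9960,-0.0893)
member 4 (2-3): L=5.6445, (cx,cy)=(0.3956,0.9184)
member 5 (2-4): L=4.6640, (cx,cy)=(1.0000,0.0000)
member 6 (3-4): L=5.7257, (cx,cy)=(0.4246,-0.9054)
solve A·x = −loads:
  F[0-1] = +540.7255 N (tension)
  F[0-2] = +918.2784 N (tension)
  F[1-2] = -548.6270 N (compression)
  F[1-3] = +379.7787 N (tension)
  F[2-3] = +573.0716 N (tension)
  F[2-4] = +536.7163 N (tension)
  F[3-4] = -1264.1199 N (compression)
  Rx@0 = -1141.6900 N
  Ry@0 = -492.4138 N
  Ry@4 = +1144.5238 N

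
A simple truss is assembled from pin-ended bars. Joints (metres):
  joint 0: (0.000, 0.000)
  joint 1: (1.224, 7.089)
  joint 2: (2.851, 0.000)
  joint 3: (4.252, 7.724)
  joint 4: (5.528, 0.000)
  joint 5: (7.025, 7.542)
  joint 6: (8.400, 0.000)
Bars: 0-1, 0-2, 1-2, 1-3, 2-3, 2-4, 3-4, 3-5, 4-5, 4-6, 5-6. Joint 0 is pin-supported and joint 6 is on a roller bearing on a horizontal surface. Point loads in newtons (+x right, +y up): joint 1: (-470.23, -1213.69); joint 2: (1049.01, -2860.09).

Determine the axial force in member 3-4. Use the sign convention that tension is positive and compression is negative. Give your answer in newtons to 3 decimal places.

-742.142

N=7 nodes, M=11 members, R=3 reactions → 2N=14, M+R=14
member 0 (0-1): L=7.1939, (cx,cy)=(0.1701,0.9854)
member 1 (0-2): L=2.8510, (cx,cy)=(1.0000,0.0000)
member 2 (1-2): L=7.2733, (cx,cy)=(0.2237,-0.9747)
member 3 (1-3): L=3.0939, (cx,cy)=(0.9787,0.2052)
member 4 (2-3): L=7.8500, (cx,cy)=(0.1785,0.9839)
member 5 (2-4): L=2.6770, (cx,cy)=(1.0000,0.0000)
member 6 (3-4): L=7.8287, (cx,cy)=(0.1630,-0.9866)
member 7 (3-5): L=2.7790, (cx,cy)=(0.9979,-0.0655)
member 8 (4-5): L=7.6891, (cx,cy)=(0.1947,0.9809)
member 9 (4-6): L=2.8720, (cx,cy)=(1.0000,0.0000)
member 10 (5-6): L=7.6663, (cx,cy)=(0.1794,-0.9838)
solve A·x = −loads:
  F[0-1] = -3372.2101 N (compression)
  F[0-2] = +1152.5424 N (tension)
  F[1-2] = +2043.5588 N (tension)
  F[1-3] = -572.8612 N (compression)
  F[2-3] = +882.4845 N (tension)
  F[2-4] = +403.1678 N (tension)
  F[3-4] = -742.1418 N (compression)
  F[3-5] = -282.8131 N (compression)
  F[4-5] = +746.5021 N (tension)
  F[4-6] = +136.8691 N (tension)
  F[5-6] = -763.1141 N (compression)
  Rx@0 = -578.7800 N
  Ry@0 = +3323.0404 N
  Ry@6 = +750.7396 N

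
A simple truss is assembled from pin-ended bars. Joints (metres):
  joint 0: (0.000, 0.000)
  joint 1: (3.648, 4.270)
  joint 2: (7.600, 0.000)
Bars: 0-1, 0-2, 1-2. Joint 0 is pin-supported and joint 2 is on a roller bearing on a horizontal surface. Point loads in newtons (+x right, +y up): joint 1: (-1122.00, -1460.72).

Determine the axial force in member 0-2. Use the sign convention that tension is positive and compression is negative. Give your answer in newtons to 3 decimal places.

N=3 nodes, M=3 members, R=3 reactions → 2N=6, M+R=6
member 0 (0-1): L=5.6161, (cx,cy)=(0.6496,0.7603)
member 1 (0-2): L=7.6000, (cx,cy)=(1.0000,0.0000)
member 2 (1-2): L=5.8182, (cx,cy)=(0.6793,-0.7339)
solve A·x = −loads:
  F[0-1] = -1828.1473 N (compression)
  F[0-2] = +65.4891 N (tension)
  F[1-2] = -96.4138 N (compression)
  Rx@0 = +1122.0000 N
  Ry@0 = +1389.9612 N
  Ry@2 = +70.7588 N

65.489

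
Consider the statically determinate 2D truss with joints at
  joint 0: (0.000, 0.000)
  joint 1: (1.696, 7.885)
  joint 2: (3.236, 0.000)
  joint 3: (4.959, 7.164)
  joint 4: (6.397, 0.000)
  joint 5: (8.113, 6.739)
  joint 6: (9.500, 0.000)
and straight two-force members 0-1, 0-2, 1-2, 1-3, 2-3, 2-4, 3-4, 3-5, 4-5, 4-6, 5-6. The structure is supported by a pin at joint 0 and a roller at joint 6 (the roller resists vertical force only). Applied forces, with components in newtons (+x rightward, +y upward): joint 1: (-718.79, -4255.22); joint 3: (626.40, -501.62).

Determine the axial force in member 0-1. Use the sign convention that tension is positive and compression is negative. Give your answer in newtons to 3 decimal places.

N=7 nodes, M=11 members, R=3 reactions → 2N=14, M+R=14
member 0 (0-1): L=8.0653, (cx,cy)=(0.2103,0.9776)
member 1 (0-2): L=3.2360, (cx,cy)=(1.0000,0.0000)
member 2 (1-2): L=8.0340, (cx,cy)=(0.1917,-0.9815)
member 3 (1-3): L=3.3417, (cx,cy)=(0.9764,-0.2158)
member 4 (2-3): L=7.3683, (cx,cy)=(0.2338,0.9723)
member 5 (2-4): L=3.1610, (cx,cy)=(1.0000,0.0000)
member 6 (3-4): L=7.3069, (cx,cy)=(0.1968,-0.9804)
member 7 (3-5): L=3.1825, (cx,cy)=(0.9910,-0.1335)
member 8 (4-5): L=6.9540, (cx,cy)=(0.2468,0.9691)
member 9 (4-6): L=3.1030, (cx,cy)=(1.0000,0.0000)
member 10 (5-6): L=6.8803, (cx,cy)=(0.2016,-0.9795)
solve A·x = −loads:
  F[0-1] = -3947.8205 N (compression)
  F[0-2] = +737.7681 N (tension)
  F[1-2] = -395.1248 N (compression)
  F[1-3] = -36.4877 N (compression)
  F[2-3] = +398.8560 N (tension)
  F[2-4] = +568.7598 N (tension)
  F[3-4] = -860.2880 N (compression)
  F[3-5] = -403.0650 N (compression)
  F[4-5] = +870.3796 N (tension)
  F[4-6] = +184.6775 N (tension)
  F[5-6] = -916.0980 N (compression)
  Rx@0 = +92.3900 N
  Ry@0 = +3859.5498 N
  Ry@6 = +897.2902 N

-3947.821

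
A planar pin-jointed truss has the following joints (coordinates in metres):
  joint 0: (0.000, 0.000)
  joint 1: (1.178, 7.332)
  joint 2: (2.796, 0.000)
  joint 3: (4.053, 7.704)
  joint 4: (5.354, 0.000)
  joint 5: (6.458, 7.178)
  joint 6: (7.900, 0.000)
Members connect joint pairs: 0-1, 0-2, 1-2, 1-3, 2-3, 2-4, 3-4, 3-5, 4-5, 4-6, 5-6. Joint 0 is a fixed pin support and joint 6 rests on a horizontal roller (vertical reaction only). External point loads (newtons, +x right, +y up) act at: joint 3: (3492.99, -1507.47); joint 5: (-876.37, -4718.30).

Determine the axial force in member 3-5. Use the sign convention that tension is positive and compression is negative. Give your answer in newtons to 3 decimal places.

-2692.544

N=7 nodes, M=11 members, R=3 reactions → 2N=14, M+R=14
member 0 (0-1): L=7.4260, (cx,cy)=(0.1586,0.9873)
member 1 (0-2): L=2.7960, (cx,cy)=(1.0000,0.0000)
member 2 (1-2): L=7.5084, (cx,cy)=(0.2155,-0.9765)
member 3 (1-3): L=2.8990, (cx,cy)=(0.9917,0.1283)
member 4 (2-3): L=7.8059, (cx,cy)=(0.1610,0.9869)
member 5 (2-4): L=2.5580, (cx,cy)=(1.0000,0.0000)
member 6 (3-4): L=7.8131, (cx,cy)=(0.1665,-0.9860)
member 7 (3-5): L=2.4618, (cx,cy)=(0.9769,-0.2137)
member 8 (4-5): L=7.2624, (cx,cy)=(0.1520,0.9884)
member 9 (4-6): L=2.5460, (cx,cy)=(1.0000,0.0000)
member 10 (5-6): L=7.3214, (cx,cy)=(0.1970,-0.9804)
solve A·x = −loads:
  F[0-1] = +1027.7457 N (tension)
  F[0-2] = +2453.5874 N (tension)
  F[1-2] = -989.2959 N (compression)
  F[1-3] = +379.3540 N (tension)
  F[2-3] = +978.8276 N (tension)
  F[2-4] = +2082.7791 N (tension)
  F[3-4] = -1974.4780 N (compression)
  F[3-5] = -2692.5440 N (compression)
  F[4-5] = +1969.8049 N (tension)
  F[4-6] = +1454.5562 N (tension)
  F[5-6] = -7385.1613 N (compression)
  Rx@0 = -2616.6200 N
  Ry@0 = -1014.7323 N
  Ry@6 = +7240.5023 N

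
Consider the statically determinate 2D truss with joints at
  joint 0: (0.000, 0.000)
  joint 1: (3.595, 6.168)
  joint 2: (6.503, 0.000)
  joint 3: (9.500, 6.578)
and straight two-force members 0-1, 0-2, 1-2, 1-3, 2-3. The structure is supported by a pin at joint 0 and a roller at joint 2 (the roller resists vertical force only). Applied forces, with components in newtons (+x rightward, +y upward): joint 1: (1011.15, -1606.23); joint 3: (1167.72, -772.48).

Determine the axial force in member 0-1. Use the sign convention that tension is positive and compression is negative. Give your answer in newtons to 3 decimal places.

2057.945

N=4 nodes, M=5 members, R=3 reactions → 2N=8, M+R=8
member 0 (0-1): L=7.1392, (cx,cy)=(0.5036,0.8640)
member 1 (0-2): L=6.5030, (cx,cy)=(1.0000,0.0000)
member 2 (1-2): L=6.8191, (cx,cy)=(0.4264,-0.9045)
member 3 (1-3): L=5.9192, (cx,cy)=(0.9976,0.0693)
member 4 (2-3): L=7.2286, (cx,cy)=(0.4146,0.9100)
solve A·x = −loads:
  F[0-1] = +2057.9450 N (tension)
  F[0-2] = +1142.5764 N (tension)
  F[1-2] = -3621.0150 N (compression)
  F[1-3] = +1573.0915 N (tension)
  F[2-3] = -968.6158 N (compression)
  Rx@0 = -2178.8700 N
  Ry@0 = -1777.9857 N
  Ry@2 = +4156.6957 N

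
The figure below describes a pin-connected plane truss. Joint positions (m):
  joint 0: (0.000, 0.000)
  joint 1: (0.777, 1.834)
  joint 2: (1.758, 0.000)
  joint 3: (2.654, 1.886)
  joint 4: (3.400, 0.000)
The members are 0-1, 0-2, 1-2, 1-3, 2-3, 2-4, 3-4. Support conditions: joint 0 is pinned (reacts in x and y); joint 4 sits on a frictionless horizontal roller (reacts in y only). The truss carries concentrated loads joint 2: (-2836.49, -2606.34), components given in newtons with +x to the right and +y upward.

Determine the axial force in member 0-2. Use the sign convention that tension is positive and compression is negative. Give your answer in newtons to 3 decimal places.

N=5 nodes, M=7 members, R=3 reactions → 2N=10, M+R=10
member 0 (0-1): L=1.9918, (cx,cy)=(0.3901,0.9208)
member 1 (0-2): L=1.7580, (cx,cy)=(1.0000,0.0000)
member 2 (1-2): L=2.0799, (cx,cy)=(0.4717,-0.8818)
member 3 (1-3): L=1.8777, (cx,cy)=(0.9996,0.0277)
member 4 (2-3): L=2.0880, (cx,cy)=(0.4291,0.9032)
member 5 (2-4): L=1.6420, (cx,cy)=(1.0000,0.0000)
member 6 (3-4): L=2.0282, (cx,cy)=(0.3678,-0.9299)
solve A·x = −loads:
  F[0-1] = -1367.0131 N (compression)
  F[0-2] = -2303.2202 N (compression)
  F[1-2] = +1390.1098 N (tension)
  F[1-3] = -1189.3865 N (compression)
  F[2-3] = +1528.4467 N (tension)
  F[2-4] = +533.0503 N (tension)
  F[3-4] = -1449.2247 N (compression)
  Rx@0 = +2836.4900 N
  Ry@0 = +1258.7089 N
  Ry@4 = +1347.6311 N

-2303.220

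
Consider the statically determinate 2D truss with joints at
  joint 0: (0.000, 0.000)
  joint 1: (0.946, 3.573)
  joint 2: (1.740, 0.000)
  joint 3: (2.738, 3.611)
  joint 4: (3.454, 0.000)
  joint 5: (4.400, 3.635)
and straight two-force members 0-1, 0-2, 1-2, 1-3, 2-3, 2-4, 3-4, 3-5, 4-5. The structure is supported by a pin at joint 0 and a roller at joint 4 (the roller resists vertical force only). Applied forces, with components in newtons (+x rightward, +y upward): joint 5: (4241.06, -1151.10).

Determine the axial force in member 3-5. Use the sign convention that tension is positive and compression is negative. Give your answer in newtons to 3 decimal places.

4558.235

N=6 nodes, M=9 members, R=3 reactions → 2N=12, M+R=12
member 0 (0-1): L=3.6961, (cx,cy)=(0.2559,0.9667)
member 1 (0-2): L=1.7400, (cx,cy)=(1.0000,0.0000)
member 2 (1-2): L=3.6602, (cx,cy)=(0.2169,-0.9762)
member 3 (1-3): L=1.7924, (cx,cy)=(0.9998,0.0212)
member 4 (2-3): L=3.7464, (cx,cy)=(0.2664,0.9639)
member 5 (2-4): L=1.7140, (cx,cy)=(1.0000,0.0000)
member 6 (3-4): L=3.6813, (cx,cy)=(0.1945,-0.9809)
member 7 (3-5): L=1.6622, (cx,cy)=(0.9999,0.0144)
member 8 (4-5): L=3.7561, (cx,cy)=(0.2519,0.9678)
solve A·x = −loads:
  F[0-1] = +4943.2254 N (tension)
  F[0-2] = +2975.8681 N (tension)
  F[1-2] = -4844.8279 N (compression)
  F[1-3] = +2316.7033 N (tension)
  F[2-3] = +4906.7637 N (tension)
  F[2-4] = +617.7604 N (tension)
  F[3-4] = -4804.5084 N (compression)
  F[3-5] = +4558.2346 N (tension)
  F[4-5] = -1257.4511 N (compression)
  Rx@0 = -4241.0600 N
  Ry@0 = -4778.5737 N
  Ry@4 = +5929.6737 N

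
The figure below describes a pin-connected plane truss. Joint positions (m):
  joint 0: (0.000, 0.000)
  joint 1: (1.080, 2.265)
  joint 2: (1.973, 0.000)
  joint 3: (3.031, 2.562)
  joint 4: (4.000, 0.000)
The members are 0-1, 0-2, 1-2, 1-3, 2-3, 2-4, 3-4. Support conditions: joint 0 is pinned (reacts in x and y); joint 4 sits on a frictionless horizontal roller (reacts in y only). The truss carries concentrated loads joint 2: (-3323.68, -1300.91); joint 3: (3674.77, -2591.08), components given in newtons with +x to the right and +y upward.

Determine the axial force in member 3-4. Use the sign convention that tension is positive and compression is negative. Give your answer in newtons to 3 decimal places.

-5301.580

N=5 nodes, M=7 members, R=3 reactions → 2N=10, M+R=10
member 0 (0-1): L=2.5093, (cx,cy)=(0.4304,0.9026)
member 1 (0-2): L=1.9730, (cx,cy)=(1.0000,0.0000)
member 2 (1-2): L=2.4347, (cx,cy)=(0.3668,-0.9303)
member 3 (1-3): L=1.9735, (cx,cy)=(0.9886,0.1505)
member 4 (2-3): L=2.7719, (cx,cy)=(0.3817,0.9243)
member 5 (2-4): L=2.0270, (cx,cy)=(1.0000,0.0000)
member 6 (3-4): L=2.7391, (cx,cy)=(0.3538,-0.9353)
solve A·x = −loads:
  F[0-1] = +1181.8284 N (tension)
  F[0-2] = -157.5661 N (compression)
  F[1-2] = -1003.2355 N (compression)
  F[1-3] = +886.7252 N (tension)
  F[2-3] = +2417.2377 N (tension)
  F[2-4] = +1875.5010 N (tension)
  F[3-4] = -5301.5803 N (compression)
  Rx@0 = -351.0900 N
  Ry@0 = -1066.7649 N
  Ry@4 = +4958.7549 N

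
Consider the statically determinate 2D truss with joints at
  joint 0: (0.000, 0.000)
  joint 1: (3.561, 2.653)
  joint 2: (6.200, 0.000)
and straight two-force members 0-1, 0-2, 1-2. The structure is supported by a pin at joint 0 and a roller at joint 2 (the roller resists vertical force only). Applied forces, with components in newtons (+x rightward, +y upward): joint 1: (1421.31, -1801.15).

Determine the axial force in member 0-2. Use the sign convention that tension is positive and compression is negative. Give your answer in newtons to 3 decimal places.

1634.014

N=3 nodes, M=3 members, R=3 reactions → 2N=6, M+R=6
member 0 (0-1): L=4.4406, (cx,cy)=(0.8019,0.5974)
member 1 (0-2): L=6.2000, (cx,cy)=(1.0000,0.0000)
member 2 (1-2): L=3.7420, (cx,cy)=(0.7052,-0.7090)
solve A·x = −loads:
  F[0-1] = -265.2450 N (compression)
  F[0-2] = +1634.0138 N (tension)
  F[1-2] = -2316.9822 N (compression)
  Rx@0 = -1421.3100 N
  Ry@0 = +158.4676 N
  Ry@2 = +1642.6824 N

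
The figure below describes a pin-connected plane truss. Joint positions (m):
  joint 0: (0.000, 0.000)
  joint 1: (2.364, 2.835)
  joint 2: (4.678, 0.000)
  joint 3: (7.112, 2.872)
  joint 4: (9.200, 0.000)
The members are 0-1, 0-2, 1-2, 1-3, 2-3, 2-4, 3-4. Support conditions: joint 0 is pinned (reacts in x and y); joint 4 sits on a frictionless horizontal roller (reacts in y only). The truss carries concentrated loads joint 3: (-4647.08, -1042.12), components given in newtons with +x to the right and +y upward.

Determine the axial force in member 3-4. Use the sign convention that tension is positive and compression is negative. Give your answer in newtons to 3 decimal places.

797.560

N=5 nodes, M=7 members, R=3 reactions → 2N=10, M+R=10
member 0 (0-1): L=3.6913, (cx,cy)=(0.6404,0.7680)
member 1 (0-2): L=4.6780, (cx,cy)=(1.0000,0.0000)
member 2 (1-2): L=3.6595, (cx,cy)=(0.6323,-0.7747)
member 3 (1-3): L=4.7481, (cx,cy)=(1.0000,0.0078)
member 4 (2-3): L=3.7647, (cx,cy)=(0.6465,0.7629)
member 5 (2-4): L=4.5220, (cx,cy)=(1.0000,0.0000)
member 6 (3-4): L=3.5508, (cx,cy)=(0.5880,-0.8088)
solve A·x = −loads:
  F[0-1] = -2196.8308 N (compression)
  F[0-2] = -3240.1764 N (compression)
  F[1-2] = +2150.0658 N (tension)
  F[1-3] = -2766.5379 N (compression)
  F[2-3] = -2183.3707 N (compression)
  F[2-4] = -468.9952 N (compression)
  F[3-4] = +797.5598 N (tension)
  Rx@0 = +4647.0800 N
  Ry@0 = +1687.2131 N
  Ry@4 = -645.0931 N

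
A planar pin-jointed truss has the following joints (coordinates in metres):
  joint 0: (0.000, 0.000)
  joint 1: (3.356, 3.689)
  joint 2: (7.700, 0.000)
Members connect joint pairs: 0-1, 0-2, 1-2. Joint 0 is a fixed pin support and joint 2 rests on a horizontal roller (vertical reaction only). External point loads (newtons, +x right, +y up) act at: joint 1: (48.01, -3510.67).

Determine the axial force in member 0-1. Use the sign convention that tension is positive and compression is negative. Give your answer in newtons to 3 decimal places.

-2646.415

N=3 nodes, M=3 members, R=3 reactions → 2N=6, M+R=6
member 0 (0-1): L=4.9871, (cx,cy)=(0.6729,0.7397)
member 1 (0-2): L=7.7000, (cx,cy)=(1.0000,0.0000)
member 2 (1-2): L=5.6990, (cx,cy)=(0.7622,-0.6473)
solve A·x = −loads:
  F[0-1] = -2646.4147 N (compression)
  F[0-2] = +1828.8678 N (tension)
  F[1-2] = -2399.3532 N (compression)
  Rx@0 = -48.0100 N
  Ry@0 = +1957.5638 N
  Ry@2 = +1553.1062 N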